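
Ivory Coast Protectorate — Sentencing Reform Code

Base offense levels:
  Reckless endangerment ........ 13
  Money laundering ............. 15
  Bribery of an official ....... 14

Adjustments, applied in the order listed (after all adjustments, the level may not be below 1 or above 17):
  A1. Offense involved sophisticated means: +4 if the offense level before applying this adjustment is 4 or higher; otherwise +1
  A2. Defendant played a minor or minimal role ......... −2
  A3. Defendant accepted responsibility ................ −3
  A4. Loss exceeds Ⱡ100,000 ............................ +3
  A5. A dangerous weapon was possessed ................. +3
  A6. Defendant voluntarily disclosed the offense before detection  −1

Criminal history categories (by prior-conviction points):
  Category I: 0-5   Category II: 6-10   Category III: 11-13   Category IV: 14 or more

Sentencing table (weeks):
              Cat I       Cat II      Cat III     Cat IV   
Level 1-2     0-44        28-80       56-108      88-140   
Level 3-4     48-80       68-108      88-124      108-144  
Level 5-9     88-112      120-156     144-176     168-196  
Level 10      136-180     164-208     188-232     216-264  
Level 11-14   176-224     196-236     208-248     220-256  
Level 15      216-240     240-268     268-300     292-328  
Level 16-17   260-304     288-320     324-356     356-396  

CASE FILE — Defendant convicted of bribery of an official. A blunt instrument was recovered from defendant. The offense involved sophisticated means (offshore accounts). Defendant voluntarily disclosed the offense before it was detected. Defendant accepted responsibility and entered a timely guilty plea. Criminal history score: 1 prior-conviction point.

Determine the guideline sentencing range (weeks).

Base offense level for bribery of an official: 14.
A1 applies (level before this adjustment is 14 ≥ 4, so +4): 14 + 4 = 18.
A3 applies: 18 − 3 = 15.
A5 applies: 15 + 3 = 18.
A6 applies: 18 − 1 = 17.
Final offense level: 17.
Criminal history: 1 prior point → Category I (0-5).
Level 17 falls in the 16-17 band.
Grid: Level 16-17 × Category I = 260-304 weeks.

260-304 weeks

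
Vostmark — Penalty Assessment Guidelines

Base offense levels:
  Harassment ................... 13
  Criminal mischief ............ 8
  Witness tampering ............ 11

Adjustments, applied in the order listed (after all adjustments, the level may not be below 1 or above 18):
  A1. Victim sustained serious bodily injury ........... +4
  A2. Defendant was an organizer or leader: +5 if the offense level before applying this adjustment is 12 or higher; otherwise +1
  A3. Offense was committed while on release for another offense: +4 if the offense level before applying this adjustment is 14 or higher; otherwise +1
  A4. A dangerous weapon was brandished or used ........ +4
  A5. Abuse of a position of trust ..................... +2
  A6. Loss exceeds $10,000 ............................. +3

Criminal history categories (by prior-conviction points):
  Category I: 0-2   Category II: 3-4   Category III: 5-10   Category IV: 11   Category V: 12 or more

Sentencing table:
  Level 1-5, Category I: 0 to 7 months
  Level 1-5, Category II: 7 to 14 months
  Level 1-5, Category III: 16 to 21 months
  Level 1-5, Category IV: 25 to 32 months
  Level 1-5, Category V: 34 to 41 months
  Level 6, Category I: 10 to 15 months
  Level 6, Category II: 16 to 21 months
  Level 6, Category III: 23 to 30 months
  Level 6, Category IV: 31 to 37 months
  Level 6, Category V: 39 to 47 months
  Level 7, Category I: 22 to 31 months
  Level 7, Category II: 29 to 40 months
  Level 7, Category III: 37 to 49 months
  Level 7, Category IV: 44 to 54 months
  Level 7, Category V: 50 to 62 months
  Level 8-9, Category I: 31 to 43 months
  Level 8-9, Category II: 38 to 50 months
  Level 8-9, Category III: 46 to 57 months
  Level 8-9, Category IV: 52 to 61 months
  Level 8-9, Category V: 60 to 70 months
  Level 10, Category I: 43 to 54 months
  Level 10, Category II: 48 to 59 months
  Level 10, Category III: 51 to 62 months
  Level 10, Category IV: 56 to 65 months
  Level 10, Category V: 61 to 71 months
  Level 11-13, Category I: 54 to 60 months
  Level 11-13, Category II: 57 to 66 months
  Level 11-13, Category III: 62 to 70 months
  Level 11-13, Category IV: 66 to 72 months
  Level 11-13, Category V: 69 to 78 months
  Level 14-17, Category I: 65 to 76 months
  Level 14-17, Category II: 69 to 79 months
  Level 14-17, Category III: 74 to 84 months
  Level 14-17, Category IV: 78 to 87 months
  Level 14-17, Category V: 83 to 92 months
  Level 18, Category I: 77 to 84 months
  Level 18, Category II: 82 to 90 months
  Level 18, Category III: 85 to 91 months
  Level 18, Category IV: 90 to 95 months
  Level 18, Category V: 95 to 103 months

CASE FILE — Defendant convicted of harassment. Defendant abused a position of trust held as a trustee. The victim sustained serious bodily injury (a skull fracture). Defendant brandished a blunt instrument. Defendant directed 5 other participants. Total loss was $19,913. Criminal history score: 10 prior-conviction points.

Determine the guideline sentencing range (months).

Base offense level for harassment: 13.
A1 applies: 13 + 4 = 17.
A2 applies (level before this adjustment is 17 ≥ 12, so +5): 17 + 5 = 22.
A4 applies: 22 + 4 = 26.
A5 applies: 26 + 2 = 28.
A6 applies: 28 + 3 = 31.
Level 31 exceeds the maximum of 18; capped at 18.
Final offense level: 18.
Criminal history: 10 prior points → Category III (5-10).
Level 18 falls in the 18 band.
Grid: Level 18 × Category III = 85-91 months.

85-91 months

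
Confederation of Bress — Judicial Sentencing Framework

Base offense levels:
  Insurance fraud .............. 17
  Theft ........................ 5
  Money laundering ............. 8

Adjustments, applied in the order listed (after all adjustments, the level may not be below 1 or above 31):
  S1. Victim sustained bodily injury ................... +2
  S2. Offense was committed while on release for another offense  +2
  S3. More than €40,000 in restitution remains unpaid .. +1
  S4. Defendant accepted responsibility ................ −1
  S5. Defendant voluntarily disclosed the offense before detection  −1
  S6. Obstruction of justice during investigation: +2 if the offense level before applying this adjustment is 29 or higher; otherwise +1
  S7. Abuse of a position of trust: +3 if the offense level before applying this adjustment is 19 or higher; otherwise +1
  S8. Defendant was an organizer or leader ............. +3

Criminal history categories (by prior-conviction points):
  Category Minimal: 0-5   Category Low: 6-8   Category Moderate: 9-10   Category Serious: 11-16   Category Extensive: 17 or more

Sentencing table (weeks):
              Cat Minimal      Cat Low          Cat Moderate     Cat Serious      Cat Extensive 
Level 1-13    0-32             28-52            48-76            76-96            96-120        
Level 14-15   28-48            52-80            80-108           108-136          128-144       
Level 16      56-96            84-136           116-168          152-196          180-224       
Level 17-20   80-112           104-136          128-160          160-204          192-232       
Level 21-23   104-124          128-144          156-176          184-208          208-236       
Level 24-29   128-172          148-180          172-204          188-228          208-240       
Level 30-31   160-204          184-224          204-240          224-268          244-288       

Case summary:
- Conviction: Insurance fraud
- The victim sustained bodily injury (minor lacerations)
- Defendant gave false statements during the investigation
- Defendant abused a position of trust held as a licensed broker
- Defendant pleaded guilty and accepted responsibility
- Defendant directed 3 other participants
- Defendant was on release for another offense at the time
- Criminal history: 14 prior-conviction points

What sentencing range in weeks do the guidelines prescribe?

Base offense level for insurance fraud: 17.
S1 applies: 17 + 2 = 19.
S2 applies: 19 + 2 = 21.
S3 does not apply.
S4 applies: 21 − 1 = 20.
S5 does not apply.
S6 applies (level before this adjustment is 20 < 29, so +1): 20 + 1 = 21.
S7 applies (level before this adjustment is 21 ≥ 19, so +3): 21 + 3 = 24.
S8 applies: 24 + 3 = 27.
Final offense level: 27.
Criminal history: 14 prior points → Category Serious (11-16).
Level 27 falls in the 24-29 band.
Grid: Level 24-29 × Category Serious = 188-228 weeks.

188-228 weeks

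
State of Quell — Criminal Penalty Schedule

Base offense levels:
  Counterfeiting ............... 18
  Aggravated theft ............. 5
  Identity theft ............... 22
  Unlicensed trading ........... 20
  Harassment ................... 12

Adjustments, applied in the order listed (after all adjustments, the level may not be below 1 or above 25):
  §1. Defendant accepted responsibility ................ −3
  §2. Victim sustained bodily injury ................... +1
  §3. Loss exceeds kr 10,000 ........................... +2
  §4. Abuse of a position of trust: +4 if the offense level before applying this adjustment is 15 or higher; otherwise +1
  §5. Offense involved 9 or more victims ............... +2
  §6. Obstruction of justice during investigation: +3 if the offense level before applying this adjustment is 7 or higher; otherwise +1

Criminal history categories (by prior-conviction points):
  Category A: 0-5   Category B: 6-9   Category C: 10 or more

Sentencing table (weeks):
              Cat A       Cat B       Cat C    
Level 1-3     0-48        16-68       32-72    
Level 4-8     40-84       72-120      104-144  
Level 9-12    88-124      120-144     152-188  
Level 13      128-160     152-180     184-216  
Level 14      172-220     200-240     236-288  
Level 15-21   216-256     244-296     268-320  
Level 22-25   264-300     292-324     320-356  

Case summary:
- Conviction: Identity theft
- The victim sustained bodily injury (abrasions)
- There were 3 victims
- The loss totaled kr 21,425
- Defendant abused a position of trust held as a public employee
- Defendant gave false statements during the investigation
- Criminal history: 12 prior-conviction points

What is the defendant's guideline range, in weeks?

Base offense level for identity theft: 22.
§1 does not apply.
§2 applies: 22 + 1 = 23.
§3 applies: 23 + 2 = 25.
§4 applies (level before this adjustment is 25 ≥ 15, so +4): 25 + 4 = 29.
§6 applies (level before this adjustment is 29 ≥ 7, so +3): 29 + 3 = 32.
Level 32 exceeds the maximum of 25; capped at 25.
Final offense level: 25.
Criminal history: 12 prior points → Category C (10+).
Level 25 falls in the 22-25 band.
Grid: Level 22-25 × Category C = 320-356 weeks.

320-356 weeks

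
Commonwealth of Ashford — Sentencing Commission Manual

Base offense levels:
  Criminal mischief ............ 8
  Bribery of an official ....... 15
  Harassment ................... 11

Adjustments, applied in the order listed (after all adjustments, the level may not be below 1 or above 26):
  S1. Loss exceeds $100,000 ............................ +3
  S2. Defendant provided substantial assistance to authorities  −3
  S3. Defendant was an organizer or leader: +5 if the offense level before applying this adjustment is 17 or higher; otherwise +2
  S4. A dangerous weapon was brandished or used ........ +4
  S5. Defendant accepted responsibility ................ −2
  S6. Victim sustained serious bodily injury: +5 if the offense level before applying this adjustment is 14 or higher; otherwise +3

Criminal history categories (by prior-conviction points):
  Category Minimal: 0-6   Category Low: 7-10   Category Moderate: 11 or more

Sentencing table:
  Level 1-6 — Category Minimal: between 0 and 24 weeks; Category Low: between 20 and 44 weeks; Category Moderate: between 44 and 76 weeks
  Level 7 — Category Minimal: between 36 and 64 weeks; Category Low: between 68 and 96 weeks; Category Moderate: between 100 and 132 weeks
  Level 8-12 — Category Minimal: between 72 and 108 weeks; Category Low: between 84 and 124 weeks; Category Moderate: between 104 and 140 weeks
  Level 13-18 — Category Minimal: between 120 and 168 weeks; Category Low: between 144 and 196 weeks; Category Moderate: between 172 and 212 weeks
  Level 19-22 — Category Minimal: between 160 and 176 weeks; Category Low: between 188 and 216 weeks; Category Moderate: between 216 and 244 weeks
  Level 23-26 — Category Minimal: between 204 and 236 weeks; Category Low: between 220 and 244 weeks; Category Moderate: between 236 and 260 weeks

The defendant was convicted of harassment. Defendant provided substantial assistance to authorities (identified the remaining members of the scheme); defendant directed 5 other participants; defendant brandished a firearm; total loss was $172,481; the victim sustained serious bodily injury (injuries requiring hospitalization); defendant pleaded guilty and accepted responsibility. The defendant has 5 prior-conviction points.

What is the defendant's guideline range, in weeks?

Base offense level for harassment: 11.
S1 applies: 11 + 3 = 14.
S2 applies: 14 − 3 = 11.
S3 applies (level before this adjustment is 11 < 17, so +2): 11 + 2 = 13.
S4 applies: 13 + 4 = 17.
S5 applies: 17 − 2 = 15.
S6 applies (level before this adjustment is 15 ≥ 14, so +5): 15 + 5 = 20.
Final offense level: 20.
Criminal history: 5 prior points → Category Minimal (0-6).
Level 20 falls in the 19-22 band.
Grid: Level 19-22 × Category Minimal = 160-176 weeks.

160-176 weeks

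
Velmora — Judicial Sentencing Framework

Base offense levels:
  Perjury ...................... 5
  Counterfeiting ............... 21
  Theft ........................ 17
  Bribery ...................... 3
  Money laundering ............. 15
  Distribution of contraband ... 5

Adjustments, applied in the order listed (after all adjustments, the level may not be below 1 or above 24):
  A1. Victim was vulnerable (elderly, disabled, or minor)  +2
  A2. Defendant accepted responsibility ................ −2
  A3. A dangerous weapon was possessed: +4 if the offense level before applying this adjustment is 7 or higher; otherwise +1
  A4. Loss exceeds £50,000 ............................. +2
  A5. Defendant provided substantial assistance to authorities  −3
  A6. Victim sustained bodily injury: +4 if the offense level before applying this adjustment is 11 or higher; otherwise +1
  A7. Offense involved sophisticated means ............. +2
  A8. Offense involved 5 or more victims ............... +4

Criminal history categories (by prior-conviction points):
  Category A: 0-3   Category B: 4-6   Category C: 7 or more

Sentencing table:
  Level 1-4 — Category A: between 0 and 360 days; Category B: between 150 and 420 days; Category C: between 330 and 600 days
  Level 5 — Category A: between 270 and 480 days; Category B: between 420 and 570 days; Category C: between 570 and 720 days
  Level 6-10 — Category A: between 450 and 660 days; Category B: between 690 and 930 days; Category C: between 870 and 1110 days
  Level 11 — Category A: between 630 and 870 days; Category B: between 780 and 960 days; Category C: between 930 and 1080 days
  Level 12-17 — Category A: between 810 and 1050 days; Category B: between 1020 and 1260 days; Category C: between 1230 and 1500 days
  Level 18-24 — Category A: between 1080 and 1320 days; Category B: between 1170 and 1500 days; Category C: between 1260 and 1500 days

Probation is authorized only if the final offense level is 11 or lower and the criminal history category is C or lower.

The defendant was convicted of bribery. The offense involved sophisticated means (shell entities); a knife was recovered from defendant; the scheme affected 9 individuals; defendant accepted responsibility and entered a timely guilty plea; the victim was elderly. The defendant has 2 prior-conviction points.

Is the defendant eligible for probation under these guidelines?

Yes

Base offense level for bribery: 3.
A1 applies: 3 + 2 = 5.
A2 applies: 5 − 2 = 3.
A3 applies (level before this adjustment is 3 < 7, so +1): 3 + 1 = 4.
A5 does not apply.
A7 applies: 4 + 2 = 6.
A8 applies: 6 + 4 = 10.
Final offense level: 10.
Criminal history: 2 prior points → Category A (0-3).
Level 10 falls in the 6-10 band.
Grid: Level 6-10 × Category A = 450-660 days.
Probation check: level 10 ≤ 11 and category A ≤ C → eligible.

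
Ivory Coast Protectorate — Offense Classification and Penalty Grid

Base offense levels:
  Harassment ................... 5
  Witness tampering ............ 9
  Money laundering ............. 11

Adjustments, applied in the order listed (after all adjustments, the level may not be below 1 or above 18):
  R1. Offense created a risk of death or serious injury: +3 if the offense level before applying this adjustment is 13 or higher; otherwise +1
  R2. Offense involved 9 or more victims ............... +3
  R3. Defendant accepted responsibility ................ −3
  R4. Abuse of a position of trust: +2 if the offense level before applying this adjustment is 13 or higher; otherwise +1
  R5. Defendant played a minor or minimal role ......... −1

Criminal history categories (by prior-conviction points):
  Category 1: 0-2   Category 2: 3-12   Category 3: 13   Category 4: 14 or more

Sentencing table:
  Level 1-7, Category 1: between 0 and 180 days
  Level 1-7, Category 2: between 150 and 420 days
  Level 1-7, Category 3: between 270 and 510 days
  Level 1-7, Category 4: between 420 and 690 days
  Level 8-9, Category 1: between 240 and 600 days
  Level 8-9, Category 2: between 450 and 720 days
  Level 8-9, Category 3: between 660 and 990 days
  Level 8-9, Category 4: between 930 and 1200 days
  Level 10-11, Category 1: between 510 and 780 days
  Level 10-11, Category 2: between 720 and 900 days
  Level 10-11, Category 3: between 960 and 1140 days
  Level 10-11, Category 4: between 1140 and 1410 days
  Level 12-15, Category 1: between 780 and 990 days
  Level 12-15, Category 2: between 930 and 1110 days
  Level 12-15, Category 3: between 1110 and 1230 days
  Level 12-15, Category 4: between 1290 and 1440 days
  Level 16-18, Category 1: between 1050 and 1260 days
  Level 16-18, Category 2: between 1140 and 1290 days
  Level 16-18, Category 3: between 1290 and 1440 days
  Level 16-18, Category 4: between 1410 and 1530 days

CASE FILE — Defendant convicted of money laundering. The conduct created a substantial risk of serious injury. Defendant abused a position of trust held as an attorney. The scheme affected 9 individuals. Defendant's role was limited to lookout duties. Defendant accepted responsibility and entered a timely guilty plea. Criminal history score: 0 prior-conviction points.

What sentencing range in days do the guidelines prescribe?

Base offense level for money laundering: 11.
R1 applies (level before this adjustment is 11 < 13, so +1): 11 + 1 = 12.
R2 applies: 12 + 3 = 15.
R3 applies: 15 − 3 = 12.
R4 applies (level before this adjustment is 12 < 13, so +1): 12 + 1 = 13.
R5 applies: 13 − 1 = 12.
Final offense level: 12.
Criminal history: 0 prior points → Category 1 (0-2).
Level 12 falls in the 12-15 band.
Grid: Level 12-15 × Category 1 = 780-990 days.

780-990 days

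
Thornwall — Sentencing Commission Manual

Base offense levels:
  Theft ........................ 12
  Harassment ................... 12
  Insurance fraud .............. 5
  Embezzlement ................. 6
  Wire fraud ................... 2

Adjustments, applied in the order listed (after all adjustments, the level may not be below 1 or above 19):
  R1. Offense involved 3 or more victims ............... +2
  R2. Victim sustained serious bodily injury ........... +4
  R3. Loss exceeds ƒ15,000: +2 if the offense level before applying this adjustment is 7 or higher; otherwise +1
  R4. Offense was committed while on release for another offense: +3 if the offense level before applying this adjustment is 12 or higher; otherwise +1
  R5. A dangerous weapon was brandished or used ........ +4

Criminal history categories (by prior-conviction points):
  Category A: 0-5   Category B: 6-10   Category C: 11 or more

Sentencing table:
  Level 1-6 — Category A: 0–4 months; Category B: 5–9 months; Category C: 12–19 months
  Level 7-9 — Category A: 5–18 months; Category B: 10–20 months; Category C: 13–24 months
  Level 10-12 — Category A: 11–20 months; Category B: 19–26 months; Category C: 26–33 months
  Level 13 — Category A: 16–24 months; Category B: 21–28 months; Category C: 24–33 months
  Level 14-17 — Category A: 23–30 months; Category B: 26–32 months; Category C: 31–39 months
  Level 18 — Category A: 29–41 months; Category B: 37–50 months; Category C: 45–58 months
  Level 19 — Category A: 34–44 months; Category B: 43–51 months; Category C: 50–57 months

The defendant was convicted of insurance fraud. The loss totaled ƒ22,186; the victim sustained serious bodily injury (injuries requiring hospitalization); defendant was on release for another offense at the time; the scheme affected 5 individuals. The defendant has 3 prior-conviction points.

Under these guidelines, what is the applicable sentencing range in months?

23-30 months

Base offense level for insurance fraud: 5.
R1 applies: 5 + 2 = 7.
R2 applies: 7 + 4 = 11.
R3 applies (level before this adjustment is 11 ≥ 7, so +2): 11 + 2 = 13.
R4 applies (level before this adjustment is 13 ≥ 12, so +3): 13 + 3 = 16.
Final offense level: 16.
Criminal history: 3 prior points → Category A (0-5).
Level 16 falls in the 14-17 band.
Grid: Level 14-17 × Category A = 23-30 months.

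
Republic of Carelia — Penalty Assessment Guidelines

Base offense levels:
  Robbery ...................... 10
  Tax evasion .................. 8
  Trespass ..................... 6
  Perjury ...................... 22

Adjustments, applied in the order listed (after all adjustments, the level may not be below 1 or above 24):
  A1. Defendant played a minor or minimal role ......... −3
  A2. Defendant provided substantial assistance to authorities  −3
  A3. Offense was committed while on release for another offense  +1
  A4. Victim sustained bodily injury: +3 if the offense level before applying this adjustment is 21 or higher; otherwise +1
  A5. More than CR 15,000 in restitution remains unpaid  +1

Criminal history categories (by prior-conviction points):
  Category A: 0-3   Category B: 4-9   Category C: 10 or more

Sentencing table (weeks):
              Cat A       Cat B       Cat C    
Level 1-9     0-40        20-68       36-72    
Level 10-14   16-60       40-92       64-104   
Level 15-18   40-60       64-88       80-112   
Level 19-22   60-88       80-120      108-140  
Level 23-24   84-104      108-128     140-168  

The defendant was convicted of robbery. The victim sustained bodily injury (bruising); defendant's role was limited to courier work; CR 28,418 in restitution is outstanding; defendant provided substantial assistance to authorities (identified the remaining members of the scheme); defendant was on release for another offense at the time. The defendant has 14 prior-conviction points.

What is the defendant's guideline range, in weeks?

Base offense level for robbery: 10.
A1 applies: 10 − 3 = 7.
A2 applies: 7 − 3 = 4.
A3 applies: 4 + 1 = 5.
A4 applies (level before this adjustment is 5 < 21, so +1): 5 + 1 = 6.
A5 applies: 6 + 1 = 7.
Final offense level: 7.
Criminal history: 14 prior points → Category C (10+).
Level 7 falls in the 1-9 band.
Grid: Level 1-9 × Category C = 36-72 weeks.

36-72 weeks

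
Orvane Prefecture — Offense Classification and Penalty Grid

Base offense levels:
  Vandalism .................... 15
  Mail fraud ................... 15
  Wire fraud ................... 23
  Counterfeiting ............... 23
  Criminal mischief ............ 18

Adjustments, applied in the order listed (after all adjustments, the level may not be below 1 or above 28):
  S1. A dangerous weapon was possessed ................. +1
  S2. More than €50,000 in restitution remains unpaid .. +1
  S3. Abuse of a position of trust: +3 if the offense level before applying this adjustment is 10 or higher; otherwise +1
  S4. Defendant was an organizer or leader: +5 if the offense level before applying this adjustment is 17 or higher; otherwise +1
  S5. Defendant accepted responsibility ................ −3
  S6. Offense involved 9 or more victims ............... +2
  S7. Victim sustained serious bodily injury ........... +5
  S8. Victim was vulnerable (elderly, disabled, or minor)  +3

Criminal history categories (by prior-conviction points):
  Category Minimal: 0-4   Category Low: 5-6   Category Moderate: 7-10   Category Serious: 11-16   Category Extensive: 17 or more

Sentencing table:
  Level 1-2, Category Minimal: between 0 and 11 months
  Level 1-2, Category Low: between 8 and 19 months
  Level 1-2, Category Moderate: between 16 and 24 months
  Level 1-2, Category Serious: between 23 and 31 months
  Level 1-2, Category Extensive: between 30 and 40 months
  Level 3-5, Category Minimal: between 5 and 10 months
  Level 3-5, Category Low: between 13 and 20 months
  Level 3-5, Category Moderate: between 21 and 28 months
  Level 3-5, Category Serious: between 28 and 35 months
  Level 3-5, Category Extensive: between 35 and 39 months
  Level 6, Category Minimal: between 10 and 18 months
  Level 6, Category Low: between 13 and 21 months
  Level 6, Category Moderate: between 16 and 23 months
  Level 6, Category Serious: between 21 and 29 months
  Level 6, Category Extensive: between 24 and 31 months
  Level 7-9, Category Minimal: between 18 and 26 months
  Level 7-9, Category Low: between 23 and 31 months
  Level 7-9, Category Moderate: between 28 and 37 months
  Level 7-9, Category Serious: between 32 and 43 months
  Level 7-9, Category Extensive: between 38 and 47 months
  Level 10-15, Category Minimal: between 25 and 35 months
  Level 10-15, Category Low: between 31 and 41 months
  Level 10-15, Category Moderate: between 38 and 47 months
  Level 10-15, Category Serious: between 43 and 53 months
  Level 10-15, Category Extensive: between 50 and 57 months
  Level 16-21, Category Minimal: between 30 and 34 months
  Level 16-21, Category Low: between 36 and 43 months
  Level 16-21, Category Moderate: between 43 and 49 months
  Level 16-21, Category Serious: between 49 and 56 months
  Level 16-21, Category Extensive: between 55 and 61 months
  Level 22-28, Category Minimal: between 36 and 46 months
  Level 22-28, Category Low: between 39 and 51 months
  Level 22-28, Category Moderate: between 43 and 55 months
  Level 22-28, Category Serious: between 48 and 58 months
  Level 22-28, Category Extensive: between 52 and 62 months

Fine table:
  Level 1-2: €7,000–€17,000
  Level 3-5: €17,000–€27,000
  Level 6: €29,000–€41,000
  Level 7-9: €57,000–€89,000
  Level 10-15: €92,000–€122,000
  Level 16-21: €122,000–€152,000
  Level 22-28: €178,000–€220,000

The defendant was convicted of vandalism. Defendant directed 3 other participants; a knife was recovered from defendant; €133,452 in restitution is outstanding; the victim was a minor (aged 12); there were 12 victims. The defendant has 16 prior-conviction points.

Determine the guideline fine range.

€178,000–€220,000

Base offense level for vandalism: 15.
S1 applies: 15 + 1 = 16.
S2 applies: 16 + 1 = 17.
S3 does not apply.
S4 applies (level before this adjustment is 17 ≥ 17, so +5): 17 + 5 = 22.
S6 applies: 22 + 2 = 24.
S7 does not apply.
S8 applies: 24 + 3 = 27.
Final offense level: 27.
Level 27 falls in the 22-28 band.
Fine table: Level 22-28 → €178,000–€220,000.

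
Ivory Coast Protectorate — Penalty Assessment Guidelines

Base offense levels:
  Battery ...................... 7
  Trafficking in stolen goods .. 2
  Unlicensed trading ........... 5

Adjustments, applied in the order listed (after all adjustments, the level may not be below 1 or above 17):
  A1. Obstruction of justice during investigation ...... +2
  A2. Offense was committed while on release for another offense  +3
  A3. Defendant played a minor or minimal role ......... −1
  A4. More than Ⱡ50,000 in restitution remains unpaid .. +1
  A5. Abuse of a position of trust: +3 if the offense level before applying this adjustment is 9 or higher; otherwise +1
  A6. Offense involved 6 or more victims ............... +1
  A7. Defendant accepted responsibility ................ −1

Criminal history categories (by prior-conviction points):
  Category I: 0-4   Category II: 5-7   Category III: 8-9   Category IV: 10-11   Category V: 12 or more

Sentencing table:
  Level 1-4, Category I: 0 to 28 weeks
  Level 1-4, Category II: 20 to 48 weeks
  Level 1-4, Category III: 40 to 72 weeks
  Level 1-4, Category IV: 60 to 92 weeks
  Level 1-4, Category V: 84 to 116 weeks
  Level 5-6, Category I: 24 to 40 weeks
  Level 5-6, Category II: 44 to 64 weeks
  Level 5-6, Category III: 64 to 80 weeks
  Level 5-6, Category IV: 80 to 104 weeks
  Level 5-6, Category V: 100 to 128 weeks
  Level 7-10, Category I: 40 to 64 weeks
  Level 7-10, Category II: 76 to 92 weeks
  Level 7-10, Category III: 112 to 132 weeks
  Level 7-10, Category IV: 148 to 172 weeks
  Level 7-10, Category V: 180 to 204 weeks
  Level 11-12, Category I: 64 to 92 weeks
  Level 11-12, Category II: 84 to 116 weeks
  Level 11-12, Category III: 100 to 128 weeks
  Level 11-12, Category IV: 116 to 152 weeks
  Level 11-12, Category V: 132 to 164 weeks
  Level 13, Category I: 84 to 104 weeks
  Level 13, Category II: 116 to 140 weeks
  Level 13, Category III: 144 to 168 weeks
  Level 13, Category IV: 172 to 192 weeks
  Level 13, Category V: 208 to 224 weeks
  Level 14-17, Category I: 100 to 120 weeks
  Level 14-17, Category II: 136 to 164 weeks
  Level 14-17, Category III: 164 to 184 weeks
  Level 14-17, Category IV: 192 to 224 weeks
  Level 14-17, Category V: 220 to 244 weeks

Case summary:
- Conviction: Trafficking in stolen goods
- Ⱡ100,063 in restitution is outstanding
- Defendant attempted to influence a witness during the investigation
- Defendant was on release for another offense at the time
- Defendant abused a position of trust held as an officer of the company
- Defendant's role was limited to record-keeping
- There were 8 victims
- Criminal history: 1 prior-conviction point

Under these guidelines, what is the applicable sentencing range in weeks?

40-64 weeks

Base offense level for trafficking in stolen goods: 2.
A1 applies: 2 + 2 = 4.
A2 applies: 4 + 3 = 7.
A3 applies: 7 − 1 = 6.
A4 applies: 6 + 1 = 7.
A5 applies (level before this adjustment is 7 < 9, so +1): 7 + 1 = 8.
A6 applies: 8 + 1 = 9.
Final offense level: 9.
Criminal history: 1 prior point → Category I (0-4).
Level 9 falls in the 7-10 band.
Grid: Level 7-10 × Category I = 40-64 weeks.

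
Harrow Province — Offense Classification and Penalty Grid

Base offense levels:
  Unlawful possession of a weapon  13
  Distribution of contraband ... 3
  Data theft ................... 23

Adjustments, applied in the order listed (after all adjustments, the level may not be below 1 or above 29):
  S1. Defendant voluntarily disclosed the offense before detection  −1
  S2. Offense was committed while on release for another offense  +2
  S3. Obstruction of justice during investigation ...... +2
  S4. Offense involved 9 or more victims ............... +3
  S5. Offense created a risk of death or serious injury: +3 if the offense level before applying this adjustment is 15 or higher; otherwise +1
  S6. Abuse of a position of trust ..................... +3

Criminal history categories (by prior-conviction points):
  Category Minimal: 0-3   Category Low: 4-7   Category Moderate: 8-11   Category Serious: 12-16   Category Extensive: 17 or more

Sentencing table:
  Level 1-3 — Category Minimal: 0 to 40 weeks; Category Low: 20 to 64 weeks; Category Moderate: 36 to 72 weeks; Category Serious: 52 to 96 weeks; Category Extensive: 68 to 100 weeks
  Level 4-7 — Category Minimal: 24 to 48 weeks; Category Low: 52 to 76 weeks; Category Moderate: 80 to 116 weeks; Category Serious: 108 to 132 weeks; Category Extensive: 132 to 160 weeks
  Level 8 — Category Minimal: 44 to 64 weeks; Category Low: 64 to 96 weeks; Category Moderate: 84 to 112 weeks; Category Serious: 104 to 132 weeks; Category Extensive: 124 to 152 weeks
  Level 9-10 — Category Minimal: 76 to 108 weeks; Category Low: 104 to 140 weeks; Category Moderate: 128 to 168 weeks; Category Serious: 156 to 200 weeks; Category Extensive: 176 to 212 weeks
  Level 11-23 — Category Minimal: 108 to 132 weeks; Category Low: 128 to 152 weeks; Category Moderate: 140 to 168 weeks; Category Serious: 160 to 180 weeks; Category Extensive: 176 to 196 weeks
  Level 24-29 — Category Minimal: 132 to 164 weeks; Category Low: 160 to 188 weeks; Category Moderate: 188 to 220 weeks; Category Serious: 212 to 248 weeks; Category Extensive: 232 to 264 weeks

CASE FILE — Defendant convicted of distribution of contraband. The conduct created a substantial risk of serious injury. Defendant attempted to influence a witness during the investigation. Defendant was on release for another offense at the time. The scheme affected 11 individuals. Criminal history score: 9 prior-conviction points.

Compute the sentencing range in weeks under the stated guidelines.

140-168 weeks

Base offense level for distribution of contraband: 3.
S1 does not apply.
S2 applies: 3 + 2 = 5.
S3 applies: 5 + 2 = 7.
S4 applies: 7 + 3 = 10.
S5 applies (level before this adjustment is 10 < 15, so +1): 10 + 1 = 11.
Final offense level: 11.
Criminal history: 9 prior points → Category Moderate (8-11).
Level 11 falls in the 11-23 band.
Grid: Level 11-23 × Category Moderate = 140-168 weeks.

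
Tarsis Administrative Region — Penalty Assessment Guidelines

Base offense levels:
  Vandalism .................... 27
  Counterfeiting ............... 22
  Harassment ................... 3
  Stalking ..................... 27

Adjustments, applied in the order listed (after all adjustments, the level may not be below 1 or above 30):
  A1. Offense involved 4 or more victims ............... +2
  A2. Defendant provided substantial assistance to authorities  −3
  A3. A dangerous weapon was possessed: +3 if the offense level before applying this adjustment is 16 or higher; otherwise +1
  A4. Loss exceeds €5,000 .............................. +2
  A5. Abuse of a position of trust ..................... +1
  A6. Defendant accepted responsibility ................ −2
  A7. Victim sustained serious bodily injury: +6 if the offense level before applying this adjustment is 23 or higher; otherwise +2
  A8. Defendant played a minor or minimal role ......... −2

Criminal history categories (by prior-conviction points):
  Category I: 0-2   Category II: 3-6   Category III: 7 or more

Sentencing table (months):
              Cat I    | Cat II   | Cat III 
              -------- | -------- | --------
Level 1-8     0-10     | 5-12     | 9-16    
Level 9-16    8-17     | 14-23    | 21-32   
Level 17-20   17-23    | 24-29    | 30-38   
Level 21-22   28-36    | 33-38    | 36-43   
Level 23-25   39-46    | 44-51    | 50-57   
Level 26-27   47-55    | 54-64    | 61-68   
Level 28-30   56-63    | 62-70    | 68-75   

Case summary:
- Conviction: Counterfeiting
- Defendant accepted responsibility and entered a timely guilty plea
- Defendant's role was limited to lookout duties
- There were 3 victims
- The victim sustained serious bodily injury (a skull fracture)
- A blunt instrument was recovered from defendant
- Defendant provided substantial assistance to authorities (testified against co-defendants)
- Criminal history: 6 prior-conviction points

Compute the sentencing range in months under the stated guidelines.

Base offense level for counterfeiting: 22.
A1 does not apply.
A2 applies: 22 − 3 = 19.
A3 applies (level before this adjustment is 19 ≥ 16, so +3): 19 + 3 = 22.
A5 does not apply.
A6 applies: 22 − 2 = 20.
A7 applies (level before this adjustment is 20 < 23, so +2): 20 + 2 = 22.
A8 applies: 22 − 2 = 20.
Final offense level: 20.
Criminal history: 6 prior points → Category II (3-6).
Level 20 falls in the 17-20 band.
Grid: Level 17-20 × Category II = 24-29 months.

24-29 months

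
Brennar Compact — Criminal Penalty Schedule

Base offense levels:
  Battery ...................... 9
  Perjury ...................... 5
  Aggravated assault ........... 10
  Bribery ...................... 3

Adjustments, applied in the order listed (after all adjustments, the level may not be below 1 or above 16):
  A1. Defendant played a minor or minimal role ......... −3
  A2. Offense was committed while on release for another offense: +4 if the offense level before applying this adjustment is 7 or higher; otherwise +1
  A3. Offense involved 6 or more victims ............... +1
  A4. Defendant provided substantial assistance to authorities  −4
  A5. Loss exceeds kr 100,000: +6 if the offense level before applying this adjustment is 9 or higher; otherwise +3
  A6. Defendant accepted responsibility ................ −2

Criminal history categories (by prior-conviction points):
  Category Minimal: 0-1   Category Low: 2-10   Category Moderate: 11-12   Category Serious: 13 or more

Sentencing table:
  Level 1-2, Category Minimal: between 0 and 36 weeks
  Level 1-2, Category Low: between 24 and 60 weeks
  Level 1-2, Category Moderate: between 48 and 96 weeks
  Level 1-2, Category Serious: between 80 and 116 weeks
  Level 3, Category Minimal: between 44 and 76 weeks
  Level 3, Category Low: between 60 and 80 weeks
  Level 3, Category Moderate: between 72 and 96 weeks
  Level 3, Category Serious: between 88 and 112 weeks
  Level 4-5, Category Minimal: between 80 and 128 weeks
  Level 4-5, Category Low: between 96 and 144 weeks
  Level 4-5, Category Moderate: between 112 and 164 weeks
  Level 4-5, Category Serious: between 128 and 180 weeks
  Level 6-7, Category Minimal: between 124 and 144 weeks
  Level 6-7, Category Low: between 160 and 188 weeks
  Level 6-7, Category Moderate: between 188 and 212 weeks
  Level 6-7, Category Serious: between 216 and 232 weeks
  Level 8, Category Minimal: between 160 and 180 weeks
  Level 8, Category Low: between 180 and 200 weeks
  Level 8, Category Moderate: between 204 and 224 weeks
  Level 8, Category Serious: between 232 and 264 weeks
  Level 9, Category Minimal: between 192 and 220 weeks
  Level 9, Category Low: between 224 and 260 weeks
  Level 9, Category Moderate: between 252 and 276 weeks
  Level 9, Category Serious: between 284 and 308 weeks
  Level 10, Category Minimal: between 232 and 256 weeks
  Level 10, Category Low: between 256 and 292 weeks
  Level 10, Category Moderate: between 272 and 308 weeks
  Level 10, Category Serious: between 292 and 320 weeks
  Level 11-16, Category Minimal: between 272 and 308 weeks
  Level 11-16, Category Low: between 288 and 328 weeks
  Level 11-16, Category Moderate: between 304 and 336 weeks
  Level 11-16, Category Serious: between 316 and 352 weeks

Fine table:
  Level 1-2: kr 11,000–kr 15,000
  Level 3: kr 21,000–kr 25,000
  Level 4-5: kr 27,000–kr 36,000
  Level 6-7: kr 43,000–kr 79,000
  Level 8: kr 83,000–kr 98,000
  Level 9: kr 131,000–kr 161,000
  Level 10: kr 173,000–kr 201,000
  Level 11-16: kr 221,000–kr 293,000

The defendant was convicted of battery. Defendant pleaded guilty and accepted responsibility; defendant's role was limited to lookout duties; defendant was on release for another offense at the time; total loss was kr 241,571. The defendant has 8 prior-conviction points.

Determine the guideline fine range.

Base offense level for battery: 9.
A1 applies: 9 − 3 = 6.
A2 applies (level before this adjustment is 6 < 7, so +1): 6 + 1 = 7.
A3 does not apply.
A5 applies (level before this adjustment is 7 < 9, so +3): 7 + 3 = 10.
A6 applies: 10 − 2 = 8.
Final offense level: 8.
Level 8 falls in the 8 band.
Fine table: Level 8 → kr 83,000–kr 98,000.

kr 83,000–kr 98,000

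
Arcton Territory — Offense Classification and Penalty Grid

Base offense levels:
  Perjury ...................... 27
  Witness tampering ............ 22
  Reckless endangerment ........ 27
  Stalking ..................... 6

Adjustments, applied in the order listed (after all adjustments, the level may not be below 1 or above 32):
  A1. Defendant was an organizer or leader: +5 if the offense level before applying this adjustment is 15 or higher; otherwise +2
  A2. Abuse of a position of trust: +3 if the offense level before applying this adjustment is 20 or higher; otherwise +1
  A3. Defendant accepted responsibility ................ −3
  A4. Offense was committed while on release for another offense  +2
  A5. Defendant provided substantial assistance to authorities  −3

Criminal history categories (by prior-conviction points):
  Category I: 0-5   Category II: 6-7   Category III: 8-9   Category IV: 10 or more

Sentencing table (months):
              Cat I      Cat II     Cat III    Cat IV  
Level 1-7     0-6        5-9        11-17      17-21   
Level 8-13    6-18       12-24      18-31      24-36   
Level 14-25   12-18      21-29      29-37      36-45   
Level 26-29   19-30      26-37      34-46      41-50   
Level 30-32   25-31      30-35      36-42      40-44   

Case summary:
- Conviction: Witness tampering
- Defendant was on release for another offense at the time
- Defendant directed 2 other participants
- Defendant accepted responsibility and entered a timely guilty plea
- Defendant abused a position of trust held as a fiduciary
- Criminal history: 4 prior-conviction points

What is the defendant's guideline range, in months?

Base offense level for witness tampering: 22.
A1 applies (level before this adjustment is 22 ≥ 15, so +5): 22 + 5 = 27.
A2 applies (level before this adjustment is 27 ≥ 20, so +3): 27 + 3 = 30.
A3 applies: 30 − 3 = 27.
A4 applies: 27 + 2 = 29.
Final offense level: 29.
Criminal history: 4 prior points → Category I (0-5).
Level 29 falls in the 26-29 band.
Grid: Level 26-29 × Category I = 19-30 months.

19-30 months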